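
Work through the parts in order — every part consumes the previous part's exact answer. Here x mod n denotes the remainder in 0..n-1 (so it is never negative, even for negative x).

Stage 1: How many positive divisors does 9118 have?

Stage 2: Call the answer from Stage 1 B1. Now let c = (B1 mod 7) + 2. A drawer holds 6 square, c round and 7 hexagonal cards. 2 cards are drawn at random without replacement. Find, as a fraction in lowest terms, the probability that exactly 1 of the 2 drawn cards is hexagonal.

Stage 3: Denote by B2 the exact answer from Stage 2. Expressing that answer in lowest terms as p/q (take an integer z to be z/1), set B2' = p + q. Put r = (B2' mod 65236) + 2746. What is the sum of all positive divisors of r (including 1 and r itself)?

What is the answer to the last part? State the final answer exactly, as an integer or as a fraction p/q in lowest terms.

Stage 1: 9118 = 2 * 47 * 97; number of divisors = (1+1) * (1+1) * (1+1) = 8; answer 8
Stage 2: B1 = 8; c = 3; total draws C(16,2) = 120; favorable C(7,1)*C(9,1) = 63; P = 21/40; answer 21/40
Stage 3: B2 = 21/40; threaded value p + q = 61; r = 2807; 2807 = 7 * 401; sigma = (1 + 7) * (1 + 401) = 8 * 402 = 3216; answer 3216

3216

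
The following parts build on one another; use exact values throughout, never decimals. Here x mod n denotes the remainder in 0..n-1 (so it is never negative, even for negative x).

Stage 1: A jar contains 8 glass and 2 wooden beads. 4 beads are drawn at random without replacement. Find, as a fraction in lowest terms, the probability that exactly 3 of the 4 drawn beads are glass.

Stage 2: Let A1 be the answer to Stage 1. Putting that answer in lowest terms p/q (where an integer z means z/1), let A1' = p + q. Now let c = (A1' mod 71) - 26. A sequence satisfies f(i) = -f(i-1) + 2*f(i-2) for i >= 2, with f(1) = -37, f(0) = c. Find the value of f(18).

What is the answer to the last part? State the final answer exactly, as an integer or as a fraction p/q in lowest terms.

2970951

Stage 1: total draws C(10,4) = 210; favorable C(8,3)*C(2,1) = 112; P = 8/15; answer 8/15
Stage 2: A1 = 8/15; threaded value p + q = 23; c = -3; f(2) = -1*(-37) + 2*(-3) = 31; iterating: f(2)=31, f(3)=-105, f(4)=167, f(5)=-377, f(6)=711, f(7)=-1465, f(8)=2887, f(9)=-5817, f(10)=11591, f(11)=-23225, f(12)=46407, f(13)=-92857, f(14)=185671, f(15)=-371385, f(16)=742727, f(17)=-1485497, f(18)=2970951; answer 2970951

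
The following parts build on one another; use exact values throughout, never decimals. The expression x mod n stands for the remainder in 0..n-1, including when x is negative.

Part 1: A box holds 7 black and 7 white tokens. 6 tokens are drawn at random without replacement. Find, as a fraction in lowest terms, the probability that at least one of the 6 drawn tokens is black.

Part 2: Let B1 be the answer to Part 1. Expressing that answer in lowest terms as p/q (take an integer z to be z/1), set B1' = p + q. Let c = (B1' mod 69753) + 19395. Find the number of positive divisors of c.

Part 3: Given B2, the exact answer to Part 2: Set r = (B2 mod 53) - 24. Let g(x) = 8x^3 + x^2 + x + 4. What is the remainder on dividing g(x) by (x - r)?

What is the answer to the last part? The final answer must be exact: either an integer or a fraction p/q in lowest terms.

-13688

Part 1: total draws C(14,6) = 3003; complement C(7,6) = 7; favorable 3003 - 7 = 2996; P = 428/429; answer 428/429
Part 2: B1 = 428/429; threaded value p + q = 857; c = 20252; 20252 = 2^2 * 61 * 83; number of divisors = (2+1) * (1+1) * (1+1) = 12; answer 12
Part 3: B2 = 12; r = -12; remainder = value at the root: 8*(-12)^3 + 1*(-12)^2 + 1*(-12)^1 + 4 = (-13824) + (144) + (-12) + (4) = -13688; answer -13688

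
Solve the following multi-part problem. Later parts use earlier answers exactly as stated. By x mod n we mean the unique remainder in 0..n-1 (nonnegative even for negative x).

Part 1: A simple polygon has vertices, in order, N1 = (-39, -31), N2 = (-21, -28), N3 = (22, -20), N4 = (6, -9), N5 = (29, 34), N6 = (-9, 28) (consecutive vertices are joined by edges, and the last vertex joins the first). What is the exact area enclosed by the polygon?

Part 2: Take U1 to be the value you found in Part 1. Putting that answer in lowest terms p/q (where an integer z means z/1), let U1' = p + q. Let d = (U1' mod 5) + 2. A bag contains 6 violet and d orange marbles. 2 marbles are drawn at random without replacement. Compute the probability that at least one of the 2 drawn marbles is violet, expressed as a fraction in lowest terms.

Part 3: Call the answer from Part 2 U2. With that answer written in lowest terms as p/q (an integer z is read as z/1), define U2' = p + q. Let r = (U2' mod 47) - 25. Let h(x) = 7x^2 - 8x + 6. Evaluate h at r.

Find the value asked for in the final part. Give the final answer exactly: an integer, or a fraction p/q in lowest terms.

2165

Part 1: cross terms: (-39*-28 - -21*-31)=441, (-21*-20 - 22*-28)=1036, (22*-9 - 6*-20)=-78, (6*34 - 29*-9)=465, (29*28 - -9*34)=1118, (-9*-31 - -39*28)=1371; twice the area = |4353| = 4353; area = 4353/2; answer 4353/2
Part 2: U1 = 4353/2; threaded value p + q = 4355; d = 2; total draws C(8,2) = 28; complement C(2,2) = 1; favorable 28 - 1 = 27; P = 27/28; answer 27/28
Part 3: U2 = 27/28; threaded value p + q = 55; r = -17; 7*(-17)^2 - 8*(-17)^1 + 6 = (2023) + (136) + (6) = 2165; answer 2165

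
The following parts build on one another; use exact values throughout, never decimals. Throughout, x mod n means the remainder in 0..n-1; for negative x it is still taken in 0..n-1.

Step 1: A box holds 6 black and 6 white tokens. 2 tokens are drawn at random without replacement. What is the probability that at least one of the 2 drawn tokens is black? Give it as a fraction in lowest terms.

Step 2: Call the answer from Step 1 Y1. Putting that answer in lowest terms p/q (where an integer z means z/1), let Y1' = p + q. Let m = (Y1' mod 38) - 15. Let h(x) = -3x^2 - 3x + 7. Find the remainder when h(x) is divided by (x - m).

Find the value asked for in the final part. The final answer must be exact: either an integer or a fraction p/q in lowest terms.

-539

Step 1: total draws C(12,2) = 66; complement C(6,2) = 15; favorable 66 - 15 = 51; P = 17/22; answer 17/22
Step 2: Y1 = 17/22; threaded value p + q = 39; m = -14; remainder = value at the root: -3*(-14)^2 - 3*(-14)^1 + 7 = (-588) + (42) + (7) = -539; answer -539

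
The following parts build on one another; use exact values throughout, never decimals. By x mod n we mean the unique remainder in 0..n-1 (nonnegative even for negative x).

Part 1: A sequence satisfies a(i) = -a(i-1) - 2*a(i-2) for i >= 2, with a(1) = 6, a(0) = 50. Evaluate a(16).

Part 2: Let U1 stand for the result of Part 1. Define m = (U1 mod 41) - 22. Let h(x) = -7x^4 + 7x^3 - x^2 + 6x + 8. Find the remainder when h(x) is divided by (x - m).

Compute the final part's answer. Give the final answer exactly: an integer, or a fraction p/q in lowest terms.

-775

Part 1: a(2) = -1*(6) - 2*(50) = -106; iterating: a(2)=-106, a(3)=94, a(4)=118, a(5)=-306, a(6)=70, a(7)=542, a(8)=-682, a(9)=-402, a(10)=1766, a(11)=-962, a(12)=-2570, a(13)=4494, a(14)=646, a(15)=-9634, a(16)=8342; answer 8342
Part 2: U1 = 8342; m = -3; remainder = value at the root: -7*(-3)^4 + 7*(-3)^3 - 1*(-3)^2 + 6*(-3)^1 + 8 = (-567) + (-189) + (-9) + (-18) + (8) = -775; answer -775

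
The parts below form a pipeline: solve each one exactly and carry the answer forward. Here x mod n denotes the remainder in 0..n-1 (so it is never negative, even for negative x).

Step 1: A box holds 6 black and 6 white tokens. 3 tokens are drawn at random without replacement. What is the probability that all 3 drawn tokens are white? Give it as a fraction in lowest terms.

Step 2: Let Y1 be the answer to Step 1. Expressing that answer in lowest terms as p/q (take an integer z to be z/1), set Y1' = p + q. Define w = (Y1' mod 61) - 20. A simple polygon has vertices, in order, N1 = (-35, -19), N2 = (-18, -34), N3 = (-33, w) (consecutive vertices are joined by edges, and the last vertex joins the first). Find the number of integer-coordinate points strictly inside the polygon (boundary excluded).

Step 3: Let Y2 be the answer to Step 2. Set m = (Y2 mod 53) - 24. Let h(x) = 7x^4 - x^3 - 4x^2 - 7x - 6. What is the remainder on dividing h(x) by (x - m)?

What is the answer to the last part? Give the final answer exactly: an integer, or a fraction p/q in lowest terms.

Step 1: total draws C(12,3) = 220; favorable C(6,3) = 20; P = 1/11; answer 1/11
Step 2: Y1 = 1/11; threaded value p + q = 12; w = -8; cross terms: (-35*-34 - -18*-19)=848, (-18*-8 - -33*-34)=-978, (-33*-19 - -35*-8)=347; twice the area = |217| = 217; area = 217/2; boundary points = 1 + 1 + 1 = 3; strictly interior points = area - boundary/2 + 1 = 108; answer 108
Step 3: Y2 = 108; m = -22; remainder = value at the root: 7*(-22)^4 - 1*(-22)^3 - 4*(-22)^2 - 7*(-22)^1 - 6 = (1639792) + (10648) + (-1936) + (154) + (-6) = 1648652; answer 1648652

1648652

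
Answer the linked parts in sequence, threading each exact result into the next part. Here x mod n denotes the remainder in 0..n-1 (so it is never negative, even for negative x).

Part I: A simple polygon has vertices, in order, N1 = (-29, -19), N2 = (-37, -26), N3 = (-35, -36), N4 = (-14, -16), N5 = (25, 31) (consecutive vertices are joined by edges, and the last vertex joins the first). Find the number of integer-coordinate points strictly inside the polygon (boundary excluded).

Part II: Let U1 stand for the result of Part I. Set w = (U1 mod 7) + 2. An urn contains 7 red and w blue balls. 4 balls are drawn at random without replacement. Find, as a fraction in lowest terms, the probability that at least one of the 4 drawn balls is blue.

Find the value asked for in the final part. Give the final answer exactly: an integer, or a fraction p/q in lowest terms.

Part I: cross terms: (-29*-26 - -37*-19)=51, (-37*-36 - -35*-26)=422, (-35*-16 - -14*-36)=56, (-14*31 - 25*-16)=-34, (25*-19 - -29*31)=424; twice the area = |919| = 919; area = 919/2; boundary points = 1 + 2 + 1 + 1 + 2 = 7; strictly interior points = area - boundary/2 + 1 = 457; answer 457
Part II: U1 = 457; w = 4; total draws C(11,4) = 330; complement C(7,4) = 35; favorable 330 - 35 = 295; P = 59/66; answer 59/66

59/66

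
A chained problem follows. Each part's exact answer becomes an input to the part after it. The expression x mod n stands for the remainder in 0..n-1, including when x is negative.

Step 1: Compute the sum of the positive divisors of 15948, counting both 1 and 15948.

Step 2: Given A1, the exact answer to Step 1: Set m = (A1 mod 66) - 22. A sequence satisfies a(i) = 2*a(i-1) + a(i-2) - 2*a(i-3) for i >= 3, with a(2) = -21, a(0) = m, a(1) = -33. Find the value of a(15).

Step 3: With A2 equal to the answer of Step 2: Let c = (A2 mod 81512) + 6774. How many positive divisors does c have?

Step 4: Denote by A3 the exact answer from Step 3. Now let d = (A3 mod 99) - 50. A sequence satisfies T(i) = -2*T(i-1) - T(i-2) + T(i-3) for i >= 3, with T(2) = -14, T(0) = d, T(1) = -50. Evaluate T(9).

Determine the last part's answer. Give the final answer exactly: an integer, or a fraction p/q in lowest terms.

-686

Step 1: 15948 = 2^2 * 3^2 * 443; sigma = (1 + 2 + 4) * (1 + 3 + 9) * (1 + 443) = 7 * 13 * 444 = 40404; answer 40404
Step 2: A1 = 40404; m = -10; a(3) = 2*(-21) + 1*(-33) - 2*(-10) = -55; iterating: a(3)=-55, a(4)=-65, a(5)=-143, a(6)=-241, a(7)=-495, a(8)=-945, a(9)=-1903, a(10)=-3761, a(11)=-7535, a(12)=-15025, a(13)=-30063, a(14)=-60081, a(15)=-120175; answer -120175
Step 3: A2 = -120175; c = 49623; 49623 = 3 * 7 * 17 * 139; number of divisors = (1+1) * (1+1) * (1+1) * (1+1) = 16; answer 16
Step 4: A3 = 16; d = -34; T(3) = -2*(-14) - 1*(-50) + 1*(-34) = 44; iterating: T(3)=44, T(4)=-124, T(5)=190, T(6)=-212, T(7)=110, T(8)=182, T(9)=-686; answer -686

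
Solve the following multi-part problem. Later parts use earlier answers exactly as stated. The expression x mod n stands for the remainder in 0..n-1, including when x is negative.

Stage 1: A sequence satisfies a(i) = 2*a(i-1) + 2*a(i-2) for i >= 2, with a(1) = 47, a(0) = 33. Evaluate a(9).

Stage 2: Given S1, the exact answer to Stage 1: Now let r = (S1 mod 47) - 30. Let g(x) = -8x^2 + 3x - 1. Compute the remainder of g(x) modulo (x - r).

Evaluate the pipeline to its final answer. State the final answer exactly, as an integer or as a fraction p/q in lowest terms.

-3261

Stage 1: a(2) = 2*(47) + 2*(33) = 160; iterating: a(2)=160, a(3)=414, a(4)=1148, a(5)=3124, a(6)=8544, a(7)=23336, a(8)=63760, a(9)=174192; answer 174192
Stage 2: S1 = 174192; r = -20; remainder = value at the root: -8*(-20)^2 + 3*(-20)^1 - 1 = (-3200) + (-60) + (-1) = -3261; answer -3261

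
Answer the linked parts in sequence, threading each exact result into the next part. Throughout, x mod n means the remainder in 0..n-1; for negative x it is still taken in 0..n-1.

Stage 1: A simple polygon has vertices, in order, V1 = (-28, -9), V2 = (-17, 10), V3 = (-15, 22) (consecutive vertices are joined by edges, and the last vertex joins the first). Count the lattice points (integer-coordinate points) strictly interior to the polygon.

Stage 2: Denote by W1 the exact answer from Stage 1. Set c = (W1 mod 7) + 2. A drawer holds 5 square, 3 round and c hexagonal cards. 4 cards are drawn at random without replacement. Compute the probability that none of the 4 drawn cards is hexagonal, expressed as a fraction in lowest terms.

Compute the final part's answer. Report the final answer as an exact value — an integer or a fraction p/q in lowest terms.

Stage 1: cross terms: (-28*10 - -17*-9)=-433, (-17*22 - -15*10)=-224, (-15*-9 - -28*22)=751; twice the area = |94| = 94; area = 47; boundary points = 1 + 2 + 1 = 4; strictly interior points = area - boundary/2 + 1 = 46; answer 46
Stage 2: W1 = 46; c = 6; total draws C(14,4) = 1001; favorable C(8,4) = 70; P = 10/143; answer 10/143

10/143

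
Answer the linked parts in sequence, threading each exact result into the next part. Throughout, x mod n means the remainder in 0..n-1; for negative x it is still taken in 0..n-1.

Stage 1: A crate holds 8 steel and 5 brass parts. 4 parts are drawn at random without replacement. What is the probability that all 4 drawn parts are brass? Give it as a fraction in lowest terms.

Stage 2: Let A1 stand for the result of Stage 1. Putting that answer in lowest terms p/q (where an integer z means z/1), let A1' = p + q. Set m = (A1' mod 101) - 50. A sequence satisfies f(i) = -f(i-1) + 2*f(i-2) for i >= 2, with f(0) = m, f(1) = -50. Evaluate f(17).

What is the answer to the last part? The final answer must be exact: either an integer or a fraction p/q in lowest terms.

-1878720

Stage 1: total draws C(13,4) = 715; favorable C(5,4) = 5; P = 1/143; answer 1/143
Stage 2: A1 = 1/143; threaded value p + q = 144; m = -7; f(2) = -1*(-50) + 2*(-7) = 36; iterating: f(2)=36, f(3)=-136, f(4)=208, f(5)=-480, f(6)=896, f(7)=-1856, f(8)=3648, f(9)=-7360, f(10)=14656, f(11)=-29376, f(12)=58688, f(13)=-117440, f(14)=234816, f(15)=-469696, f(16)=939328, f(17)=-1878720; answer -1878720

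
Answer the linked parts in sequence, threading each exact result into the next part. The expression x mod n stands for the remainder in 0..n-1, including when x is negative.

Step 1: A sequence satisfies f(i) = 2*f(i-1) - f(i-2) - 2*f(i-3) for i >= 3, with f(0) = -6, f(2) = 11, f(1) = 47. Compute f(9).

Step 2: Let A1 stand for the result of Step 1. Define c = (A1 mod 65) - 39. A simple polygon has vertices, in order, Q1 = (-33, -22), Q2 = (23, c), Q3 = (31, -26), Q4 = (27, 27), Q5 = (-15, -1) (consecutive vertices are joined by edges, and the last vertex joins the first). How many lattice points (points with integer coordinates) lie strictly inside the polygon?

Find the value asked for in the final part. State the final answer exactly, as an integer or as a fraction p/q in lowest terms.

1404

Step 1: f(3) = 2*(11) - 1*(47) - 2*(-6) = -13; iterating: f(3)=-13, f(4)=-131, f(5)=-271, f(6)=-385, f(7)=-237, f(8)=453, f(9)=1913; answer 1913
Step 2: A1 = 1913; c = -11; cross terms: (-33*-11 - 23*-22)=869, (23*-26 - 31*-11)=-257, (31*27 - 27*-26)=1539, (27*-1 - -15*27)=378, (-15*-22 - -33*-1)=297; twice the area = |2826| = 2826; area = 1413; boundary points = 1 + 1 + 1 + 14 + 3 = 20; strictly interior points = area - boundary/2 + 1 = 1404; answer 1404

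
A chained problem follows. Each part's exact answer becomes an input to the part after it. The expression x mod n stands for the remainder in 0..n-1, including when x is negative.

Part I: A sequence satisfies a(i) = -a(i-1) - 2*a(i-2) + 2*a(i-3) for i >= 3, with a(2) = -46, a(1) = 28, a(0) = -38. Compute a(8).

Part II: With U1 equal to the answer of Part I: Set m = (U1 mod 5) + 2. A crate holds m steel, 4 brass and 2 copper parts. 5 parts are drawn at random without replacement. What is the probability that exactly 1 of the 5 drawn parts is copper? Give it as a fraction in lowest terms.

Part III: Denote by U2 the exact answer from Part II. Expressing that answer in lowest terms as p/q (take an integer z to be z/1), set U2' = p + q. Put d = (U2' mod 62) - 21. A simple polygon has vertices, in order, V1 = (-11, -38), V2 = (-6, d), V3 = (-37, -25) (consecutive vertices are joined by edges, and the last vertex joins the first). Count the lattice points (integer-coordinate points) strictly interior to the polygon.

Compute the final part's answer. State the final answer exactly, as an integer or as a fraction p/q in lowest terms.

429

Part I: a(3) = -1*(-46) - 2*(28) + 2*(-38) = -86; iterating: a(3)=-86, a(4)=234, a(5)=-154, a(6)=-486, a(7)=1262, a(8)=-598; answer -598
Part II: U1 = -598; m = 4; total draws C(10,5) = 252; favorable C(2,1)*C(8,4) = 140; P = 5/9; answer 5/9
Part III: U2 = 5/9; threaded value p + q = 14; d = -7; cross terms: (-11*-7 - -6*-38)=-151, (-6*-25 - -37*-7)=-109, (-37*-38 - -11*-25)=1131; twice the area = |871| = 871; area = 871/2; boundary points = 1 + 1 + 13 = 15; strictly interior points = area - boundary/2 + 1 = 429; answer 429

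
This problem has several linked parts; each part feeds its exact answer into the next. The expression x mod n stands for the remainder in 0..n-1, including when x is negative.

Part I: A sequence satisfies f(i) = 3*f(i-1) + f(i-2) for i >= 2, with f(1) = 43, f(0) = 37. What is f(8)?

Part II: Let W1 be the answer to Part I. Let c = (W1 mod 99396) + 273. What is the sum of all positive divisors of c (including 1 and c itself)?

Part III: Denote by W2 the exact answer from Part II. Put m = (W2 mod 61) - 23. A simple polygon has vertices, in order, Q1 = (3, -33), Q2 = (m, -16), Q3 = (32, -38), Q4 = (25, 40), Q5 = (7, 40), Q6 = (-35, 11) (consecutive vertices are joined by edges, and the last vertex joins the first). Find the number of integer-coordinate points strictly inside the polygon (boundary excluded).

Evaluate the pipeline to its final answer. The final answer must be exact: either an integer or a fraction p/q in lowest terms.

2938

Part I: f(2) = 3*(43) + 1*(37) = 166; iterating: f(2)=166, f(3)=541, f(4)=1789, f(5)=5908, f(6)=19513, f(7)=64447, f(8)=212854; answer 212854
Part II: W1 = 212854; c = 14335; 14335 = 5 * 47 * 61; sigma = (1 + 5) * (1 + 47) * (1 + 61) = 6 * 48 * 62 = 17856; answer 17856
Part III: W2 = 17856; m = 21; cross terms: (3*-16 - 21*-33)=645, (21*-38 - 32*-16)=-286, (32*40 - 25*-38)=2230, (25*40 - 7*40)=720, (7*11 - -35*40)=1477, (-35*-33 - 3*11)=1122; twice the area = |5908| = 5908; area = 2954; boundary points = 1 + 11 + 1 + 18 + 1 + 2 = 34; strictly interior points = area - boundary/2 + 1 = 2938; answer 2938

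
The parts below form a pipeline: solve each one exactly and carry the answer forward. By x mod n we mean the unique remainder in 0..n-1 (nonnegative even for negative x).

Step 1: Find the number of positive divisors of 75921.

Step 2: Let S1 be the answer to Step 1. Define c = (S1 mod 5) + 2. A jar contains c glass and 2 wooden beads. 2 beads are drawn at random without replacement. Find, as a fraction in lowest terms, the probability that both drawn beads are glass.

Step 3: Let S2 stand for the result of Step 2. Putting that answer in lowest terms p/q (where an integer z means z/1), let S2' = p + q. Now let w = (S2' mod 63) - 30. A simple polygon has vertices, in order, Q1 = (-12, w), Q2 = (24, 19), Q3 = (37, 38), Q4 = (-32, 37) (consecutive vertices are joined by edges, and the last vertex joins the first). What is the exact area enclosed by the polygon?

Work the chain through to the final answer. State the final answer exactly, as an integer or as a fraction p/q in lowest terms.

1141

Step 1: 75921 = 3 * 25307; number of divisors = (1+1) * (1+1) = 4; answer 4
Step 2: S1 = 4; c = 6; total draws C(8,2) = 28; favorable C(6,2) = 15; P = 15/28; answer 15/28
Step 3: S2 = 15/28; threaded value p + q = 43; w = 13; cross terms: (-12*19 - 24*13)=-540, (24*38 - 37*19)=209, (37*37 - -32*38)=2585, (-32*13 - -12*37)=28; twice the area = |2282| = 2282; area = 1141; answer 1141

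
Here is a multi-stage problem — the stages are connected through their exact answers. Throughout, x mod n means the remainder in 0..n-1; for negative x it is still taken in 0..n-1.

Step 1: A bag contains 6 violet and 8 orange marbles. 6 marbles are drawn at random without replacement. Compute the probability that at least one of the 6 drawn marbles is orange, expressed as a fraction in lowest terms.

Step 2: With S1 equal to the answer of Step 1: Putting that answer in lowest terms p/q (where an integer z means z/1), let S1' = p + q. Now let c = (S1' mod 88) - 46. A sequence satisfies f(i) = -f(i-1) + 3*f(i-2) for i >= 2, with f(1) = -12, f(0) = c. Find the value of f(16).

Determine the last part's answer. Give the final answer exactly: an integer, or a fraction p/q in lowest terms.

-3568104

Step 1: total draws C(14,6) = 3003; complement C(6,6) = 1; favorable 3003 - 1 = 3002; P = 3002/3003; answer 3002/3003
Step 2: S1 = 3002/3003; threaded value p + q = 6005; c = -25; f(2) = -1*(-12) + 3*(-25) = -63; iterating: f(2)=-63, f(3)=27, f(4)=-216, f(5)=297, f(6)=-945, f(7)=1836, f(8)=-4671, f(9)=10179, f(10)=-24192, f(11)=54729, f(12)=-127305, f(13)=291492, f(14)=-673407, f(15)=1547883, f(16)=-3568104; answer -3568104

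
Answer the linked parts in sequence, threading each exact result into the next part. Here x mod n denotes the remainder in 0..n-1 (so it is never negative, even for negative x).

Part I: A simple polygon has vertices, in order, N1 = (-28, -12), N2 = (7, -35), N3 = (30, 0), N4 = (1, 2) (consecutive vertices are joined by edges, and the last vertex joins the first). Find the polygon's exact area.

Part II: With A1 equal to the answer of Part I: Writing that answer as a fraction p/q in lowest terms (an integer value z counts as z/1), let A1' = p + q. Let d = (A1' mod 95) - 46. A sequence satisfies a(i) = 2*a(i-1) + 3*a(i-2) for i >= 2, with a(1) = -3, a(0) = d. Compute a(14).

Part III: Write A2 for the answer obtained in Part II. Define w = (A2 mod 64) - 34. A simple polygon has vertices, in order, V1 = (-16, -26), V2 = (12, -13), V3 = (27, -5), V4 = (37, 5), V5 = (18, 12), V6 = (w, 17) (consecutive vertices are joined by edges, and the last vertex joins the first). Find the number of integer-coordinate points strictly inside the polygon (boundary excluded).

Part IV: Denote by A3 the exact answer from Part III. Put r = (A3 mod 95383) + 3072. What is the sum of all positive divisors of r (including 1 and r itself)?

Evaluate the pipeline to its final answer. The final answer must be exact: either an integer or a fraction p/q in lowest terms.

Part I: cross terms: (-28*-35 - 7*-12)=1064, (7*0 - 30*-35)=1050, (30*2 - 1*0)=60, (1*-12 - -28*2)=44; twice the area = |2218| = 2218; area = 1109; answer 1109
Part II: A1 = 1109; threaded value p + q = 1110; d = 19; a(2) = 2*(-3) + 3*(19) = 51; iterating: a(2)=51, a(3)=93, a(4)=339, a(5)=957, a(6)=2931, a(7)=8733, a(8)=26259, a(9)=78717, a(10)=236211, a(11)=708573, a(12)=2125779, a(13)=6377277, a(14)=19131891; answer 19131891
Part III: A2 = 19131891; w = 17; cross terms: (-16*-13 - 12*-26)=520, (12*-5 - 27*-13)=291, (27*5 - 37*-5)=320, (37*12 - 18*5)=354, (18*17 - 17*12)=102, (17*-26 - -16*17)=-170; twice the area = |1417| = 1417; area = 1417/2; boundary points = 1 + 1 + 10 + 1 + 1 + 1 = 15; strictly interior points = area - boundary/2 + 1 = 702; answer 702
Part IV: A3 = 702; r = 3774; 3774 = 2 * 3 * 17 * 37; sigma = (1 + 2) * (1 + 3) * (1 + 17) * (1 + 37) = 3 * 4 * 18 * 38 = 8208; answer 8208

8208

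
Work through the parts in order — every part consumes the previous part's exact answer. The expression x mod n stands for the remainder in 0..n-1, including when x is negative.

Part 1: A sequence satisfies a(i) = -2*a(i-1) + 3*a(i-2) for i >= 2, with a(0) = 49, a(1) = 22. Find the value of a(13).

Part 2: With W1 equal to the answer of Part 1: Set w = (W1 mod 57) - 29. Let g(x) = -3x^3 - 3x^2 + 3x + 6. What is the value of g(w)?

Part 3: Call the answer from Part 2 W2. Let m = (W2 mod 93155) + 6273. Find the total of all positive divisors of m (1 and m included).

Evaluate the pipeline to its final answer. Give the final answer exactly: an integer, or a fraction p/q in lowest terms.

Part 1: a(2) = -2*(22) + 3*(49) = 103; iterating: a(2)=103, a(3)=-140, a(4)=589, a(5)=-1598, a(6)=4963, a(7)=-14720, a(8)=44329, a(9)=-132818, a(10)=398623, a(11)=-1195700, a(12)=3587269, a(13)=-10761638; answer -10761638
Part 2: W1 = -10761638; w = -10; -3*(-10)^3 - 3*(-10)^2 + 3*(-10)^1 + 6 = (3000) + (-300) + (-30) + (6) = 2676; answer 2676
Part 3: W2 = 2676; m = 8949; 8949 = 3 * 19 * 157; sigma = (1 + 3) * (1 + 19) * (1 + 157) = 4 * 20 * 158 = 12640; answer 12640

12640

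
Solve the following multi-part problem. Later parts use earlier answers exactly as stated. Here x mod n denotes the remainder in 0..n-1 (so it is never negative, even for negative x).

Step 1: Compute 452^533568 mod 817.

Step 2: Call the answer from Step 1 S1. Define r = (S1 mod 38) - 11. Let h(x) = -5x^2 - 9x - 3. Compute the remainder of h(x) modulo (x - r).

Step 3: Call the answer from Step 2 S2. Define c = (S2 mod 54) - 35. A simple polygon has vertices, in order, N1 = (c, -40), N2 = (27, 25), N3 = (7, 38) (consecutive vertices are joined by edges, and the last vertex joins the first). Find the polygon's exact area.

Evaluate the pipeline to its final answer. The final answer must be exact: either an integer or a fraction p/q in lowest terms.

Step 1: squarings mod 817: 452^1=452, 452^2=54, 452^4=465, 452^8=537, 452^16=785, 452^32=207, 452^64=365, 452^128=54, 452^256=465, 452^512=537, 452^1024=785, 452^2048=207, 452^4096=365, 452^8192=54, 452^16384=465, 452^32768=537, 452^65536=785, 452^131072=207, 452^262144=365, 452^524288=54; 452^533568 = 452^64 * 452^1024 * 452^8192 * 452^524288 = 216 (mod 817); answer 216
Step 2: S1 = 216; r = 15; remainder = value at the root: -5*(15)^2 - 9*(15)^1 - 3 = (-1125) + (-135) + (-3) = -1263; answer -1263
Step 3: S2 = -1263; c = -2; cross terms: (-2*25 - 27*-40)=1030, (27*38 - 7*25)=851, (7*-40 - -2*38)=-204; twice the area = |1677| = 1677; area = 1677/2; answer 1677/2

1677/2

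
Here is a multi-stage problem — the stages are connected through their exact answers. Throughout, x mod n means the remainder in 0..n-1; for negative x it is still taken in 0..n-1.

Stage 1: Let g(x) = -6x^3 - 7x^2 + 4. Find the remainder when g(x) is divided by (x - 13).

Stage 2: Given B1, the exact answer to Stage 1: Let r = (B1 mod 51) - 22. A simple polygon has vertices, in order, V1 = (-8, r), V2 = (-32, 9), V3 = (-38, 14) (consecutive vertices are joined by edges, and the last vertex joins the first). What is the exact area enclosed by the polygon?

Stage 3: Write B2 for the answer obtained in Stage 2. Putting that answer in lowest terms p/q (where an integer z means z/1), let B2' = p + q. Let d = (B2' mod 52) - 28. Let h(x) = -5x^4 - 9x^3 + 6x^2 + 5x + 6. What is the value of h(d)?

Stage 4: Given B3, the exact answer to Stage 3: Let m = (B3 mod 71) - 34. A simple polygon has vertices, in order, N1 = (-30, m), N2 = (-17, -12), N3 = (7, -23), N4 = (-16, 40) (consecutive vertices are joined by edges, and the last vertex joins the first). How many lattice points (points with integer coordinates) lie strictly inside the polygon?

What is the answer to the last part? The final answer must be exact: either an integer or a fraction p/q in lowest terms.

Stage 1: remainder = value at the root: -6*(13)^3 - 7*(13)^2 + 4 = (-13182) + (-1183) + (4) = -14361; answer -14361
Stage 2: B1 = -14361; r = -1; cross terms: (-8*9 - -32*-1)=-104, (-32*14 - -38*9)=-106, (-38*-1 - -8*14)=150; twice the area = |-60| = 60; area = 30; answer 30
Stage 3: B2 = 30; threaded value p + q = 31; d = 3; -5*(3)^4 - 9*(3)^3 + 6*(3)^2 + 5*(3)^1 + 6 = (-405) + (-243) + (54) + (15) + (6) = -573; answer -573
Stage 4: B3 = -573; m = 32; cross terms: (-30*-12 - -17*32)=904, (-17*-23 - 7*-12)=475, (7*40 - -16*-23)=-88, (-16*32 - -30*40)=688; twice the area = |1979| = 1979; area = 1979/2; boundary points = 1 + 1 + 1 + 2 = 5; strictly interior points = area - boundary/2 + 1 = 988; answer 988

988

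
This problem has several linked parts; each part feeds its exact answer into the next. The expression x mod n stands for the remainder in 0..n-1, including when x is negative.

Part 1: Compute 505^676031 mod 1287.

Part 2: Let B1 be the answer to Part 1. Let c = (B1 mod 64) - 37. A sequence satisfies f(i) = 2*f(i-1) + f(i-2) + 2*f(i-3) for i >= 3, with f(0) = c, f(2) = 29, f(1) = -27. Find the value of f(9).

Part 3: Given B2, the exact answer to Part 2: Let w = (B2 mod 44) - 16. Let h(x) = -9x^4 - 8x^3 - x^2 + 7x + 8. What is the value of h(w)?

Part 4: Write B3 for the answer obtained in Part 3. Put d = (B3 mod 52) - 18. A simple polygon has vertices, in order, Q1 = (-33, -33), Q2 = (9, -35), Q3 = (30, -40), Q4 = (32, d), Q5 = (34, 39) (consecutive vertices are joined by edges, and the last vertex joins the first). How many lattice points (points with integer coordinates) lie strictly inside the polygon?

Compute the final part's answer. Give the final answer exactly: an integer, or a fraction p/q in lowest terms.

2401

Part 1: squarings mod 1287: 505^1=505, 505^2=199, 505^4=991, 505^8=100, 505^16=991, 505^32=100, 505^64=991, 505^128=100, 505^256=991, 505^512=100, 505^1024=991, 505^2048=100, 505^4096=991, 505^8192=100, 505^16384=991, 505^32768=100, 505^65536=991, 505^131072=100, 505^262144=991, 505^524288=100; 505^676031 = 505^1 * 505^2 * 505^4 * 505^8 * 505^16 * 505^32 * 505^128 * 505^4096 * 505^16384 * 505^131072 * 505^524288 = 604 (mod 1287); answer 604
Part 2: B1 = 604; c = -9; f(3) = 2*(29) + 1*(-27) + 2*(-9) = 13; iterating: f(3)=13, f(4)=1, f(5)=73, f(6)=173, f(7)=421, f(8)=1161, f(9)=3089; answer 3089
Part 3: B2 = 3089; w = -7; -9*(-7)^4 - 8*(-7)^3 - 1*(-7)^2 + 7*(-7)^1 + 8 = (-21609) + (2744) + (-49) + (-49) + (8) = -18955; answer -18955
Part 4: B3 = -18955; d = 7; cross terms: (-33*-35 - 9*-33)=1452, (9*-40 - 30*-35)=690, (30*7 - 32*-40)=1490, (32*39 - 34*7)=1010, (34*-33 - -33*39)=165; twice the area = |4807| = 4807; area = 4807/2; boundary points = 2 + 1 + 1 + 2 + 1 = 7; strictly interior points = area - boundary/2 + 1 = 2401; answer 2401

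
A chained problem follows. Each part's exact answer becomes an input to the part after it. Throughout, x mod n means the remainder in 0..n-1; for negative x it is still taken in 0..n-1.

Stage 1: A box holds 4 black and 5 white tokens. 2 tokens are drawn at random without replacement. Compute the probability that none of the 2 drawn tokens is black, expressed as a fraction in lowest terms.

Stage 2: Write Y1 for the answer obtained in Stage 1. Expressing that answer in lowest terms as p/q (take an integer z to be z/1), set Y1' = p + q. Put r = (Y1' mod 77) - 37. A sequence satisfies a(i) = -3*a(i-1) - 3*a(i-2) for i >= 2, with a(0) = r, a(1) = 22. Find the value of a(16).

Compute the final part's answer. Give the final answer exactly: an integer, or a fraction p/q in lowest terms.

Stage 1: total draws C(9,2) = 36; favorable C(5,2) = 10; P = 5/18; answer 5/18
Stage 2: Y1 = 5/18; threaded value p + q = 23; r = -14; a(2) = -3*(22) - 3*(-14) = -24; iterating: a(2)=-24, a(3)=6, a(4)=54, a(5)=-180, a(6)=378, a(7)=-594, a(8)=648, a(9)=-162, a(10)=-1458, a(11)=4860, a(12)=-10206, a(13)=16038, a(14)=-17496, a(15)=4374, a(16)=39366; answer 39366

39366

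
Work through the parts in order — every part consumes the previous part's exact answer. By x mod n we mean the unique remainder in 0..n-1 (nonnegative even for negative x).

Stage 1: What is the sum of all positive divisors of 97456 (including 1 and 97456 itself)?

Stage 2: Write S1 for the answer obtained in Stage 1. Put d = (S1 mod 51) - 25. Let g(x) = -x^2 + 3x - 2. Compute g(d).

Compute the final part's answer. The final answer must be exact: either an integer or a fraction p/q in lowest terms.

-552

Stage 1: 97456 = 2^4 * 6091; sigma = (1 + 2 + 4 + 8 + 16) * (1 + 6091) = 31 * 6092 = 188852; answer 188852
Stage 2: S1 = 188852; d = 25; -1*(25)^2 + 3*(25)^1 - 2 = (-625) + (75) + (-2) = -552; answer -552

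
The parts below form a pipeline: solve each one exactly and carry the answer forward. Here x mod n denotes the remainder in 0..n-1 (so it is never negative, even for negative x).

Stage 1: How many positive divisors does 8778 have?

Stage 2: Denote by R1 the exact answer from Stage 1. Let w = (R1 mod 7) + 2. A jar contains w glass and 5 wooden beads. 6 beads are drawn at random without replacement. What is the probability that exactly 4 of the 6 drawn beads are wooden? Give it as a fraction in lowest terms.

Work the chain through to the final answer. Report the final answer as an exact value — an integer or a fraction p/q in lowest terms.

25/154

Stage 1: 8778 = 2 * 3 * 7 * 11 * 19; number of divisors = (1+1) * (1+1) * (1+1) * (1+1) * (1+1) = 32; answer 32
Stage 2: R1 = 32; w = 6; total draws C(11,6) = 462; favorable C(5,4)*C(6,2) = 75; P = 25/154; answer 25/154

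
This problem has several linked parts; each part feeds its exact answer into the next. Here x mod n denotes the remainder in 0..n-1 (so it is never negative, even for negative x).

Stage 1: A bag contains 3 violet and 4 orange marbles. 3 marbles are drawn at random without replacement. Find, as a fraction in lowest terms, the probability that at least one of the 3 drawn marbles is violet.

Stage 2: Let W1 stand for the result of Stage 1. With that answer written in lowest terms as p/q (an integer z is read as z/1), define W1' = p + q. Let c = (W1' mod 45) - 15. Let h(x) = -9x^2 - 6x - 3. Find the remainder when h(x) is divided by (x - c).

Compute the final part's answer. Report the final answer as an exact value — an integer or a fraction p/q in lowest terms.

-363

Stage 1: total draws C(7,3) = 35; complement C(4,3) = 4; favorable 35 - 4 = 31; P = 31/35; answer 31/35
Stage 2: W1 = 31/35; threaded value p + q = 66; c = 6; remainder = value at the root: -9*(6)^2 - 6*(6)^1 - 3 = (-324) + (-36) + (-3) = -363; answer -363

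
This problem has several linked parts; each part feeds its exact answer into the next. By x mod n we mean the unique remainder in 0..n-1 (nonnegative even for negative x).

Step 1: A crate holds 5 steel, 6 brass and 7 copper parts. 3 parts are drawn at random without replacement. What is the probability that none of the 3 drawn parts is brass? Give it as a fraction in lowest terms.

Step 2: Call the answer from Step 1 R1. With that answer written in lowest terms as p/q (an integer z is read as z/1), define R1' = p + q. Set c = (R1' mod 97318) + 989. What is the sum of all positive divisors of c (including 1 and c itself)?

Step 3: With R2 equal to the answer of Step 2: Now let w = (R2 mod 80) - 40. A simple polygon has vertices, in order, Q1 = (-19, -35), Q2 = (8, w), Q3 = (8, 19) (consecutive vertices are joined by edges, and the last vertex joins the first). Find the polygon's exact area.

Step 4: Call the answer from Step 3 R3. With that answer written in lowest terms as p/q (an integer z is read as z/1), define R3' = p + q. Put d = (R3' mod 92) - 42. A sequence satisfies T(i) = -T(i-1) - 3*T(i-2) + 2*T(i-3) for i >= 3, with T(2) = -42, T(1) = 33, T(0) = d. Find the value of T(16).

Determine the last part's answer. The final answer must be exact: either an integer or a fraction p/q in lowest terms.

462919

Step 1: total draws C(18,3) = 816; favorable C(12,3) = 220; P = 55/204; answer 55/204
Step 2: R1 = 55/204; threaded value p + q = 259; c = 1248; 1248 = 2^5 * 3 * 13; sigma = (1 + 2 + 4 + 8 + 16 + 32) * (1 + 3) * (1 + 13) = 63 * 4 * 14 = 3528; answer 3528
Step 3: R2 = 3528; w = -32; cross terms: (-19*-32 - 8*-35)=888, (8*19 - 8*-32)=408, (8*-35 - -19*19)=81; twice the area = |1377| = 1377; area = 1377/2; answer 1377/2
Step 4: R3 = 1377/2; threaded value p + q = 1379; d = 49; T(3) = -1*(-42) - 3*(33) + 2*(49) = 41; iterating: T(3)=41, T(4)=151, T(5)=-358, T(6)=-13, T(7)=1389, T(8)=-2066, T(9)=-2127, T(10)=11103, T(11)=-8854, T(12)=-28709, T(13)=77477, T(14)=-9058, T(15)=-280791, T(16)=462919; answer 462919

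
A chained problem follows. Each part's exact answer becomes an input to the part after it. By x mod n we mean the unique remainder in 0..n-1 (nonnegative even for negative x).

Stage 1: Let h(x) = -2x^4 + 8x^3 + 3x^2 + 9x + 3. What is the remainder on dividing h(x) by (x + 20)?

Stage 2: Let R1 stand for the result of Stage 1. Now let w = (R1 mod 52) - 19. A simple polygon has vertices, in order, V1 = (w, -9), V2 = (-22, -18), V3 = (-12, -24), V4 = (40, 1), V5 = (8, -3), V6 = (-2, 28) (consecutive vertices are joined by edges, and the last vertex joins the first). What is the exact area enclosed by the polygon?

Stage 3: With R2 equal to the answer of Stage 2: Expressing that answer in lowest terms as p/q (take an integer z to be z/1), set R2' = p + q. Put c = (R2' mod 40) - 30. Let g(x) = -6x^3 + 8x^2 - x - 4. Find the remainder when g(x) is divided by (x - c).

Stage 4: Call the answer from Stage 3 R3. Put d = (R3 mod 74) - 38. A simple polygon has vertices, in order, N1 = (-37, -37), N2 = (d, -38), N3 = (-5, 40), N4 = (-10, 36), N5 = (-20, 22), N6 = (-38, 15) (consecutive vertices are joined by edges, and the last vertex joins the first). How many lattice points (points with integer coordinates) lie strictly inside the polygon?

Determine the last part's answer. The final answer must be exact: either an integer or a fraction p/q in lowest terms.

Stage 1: remainder = value at the root: -2*(-20)^4 + 8*(-20)^3 + 3*(-20)^2 + 9*(-20)^1 + 3 = (-320000) + (-64000) + (1200) + (-180) + (3) = -382977; answer -382977
Stage 2: R1 = -382977; w = -16; cross terms: (-16*-18 - -22*-9)=90, (-22*-24 - -12*-18)=312, (-12*1 - 40*-24)=948, (40*-3 - 8*1)=-128, (8*28 - -2*-3)=218, (-2*-9 - -16*28)=466; twice the area = |1906| = 1906; area = 953; answer 953
Stage 3: R2 = 953; threaded value p + q = 954; c = 4; remainder = value at the root: -6*(4)^3 + 8*(4)^2 - 1*(4)^1 - 4 = (-384) + (128) + (-4) + (-4) = -264; answer -264
Stage 4: R3 = -264; d = -6; cross terms: (-37*-38 - -6*-37)=1184, (-6*40 - -5*-38)=-430, (-5*36 - -10*40)=220, (-10*22 - -20*36)=500, (-20*15 - -38*22)=536, (-38*-37 - -37*15)=1961; twice the area = |3971| = 3971; area = 3971/2; boundary points = 1 + 1 + 1 + 2 + 1 + 1 = 7; strictly interior points = area - boundary/2 + 1 = 1983; answer 1983

1983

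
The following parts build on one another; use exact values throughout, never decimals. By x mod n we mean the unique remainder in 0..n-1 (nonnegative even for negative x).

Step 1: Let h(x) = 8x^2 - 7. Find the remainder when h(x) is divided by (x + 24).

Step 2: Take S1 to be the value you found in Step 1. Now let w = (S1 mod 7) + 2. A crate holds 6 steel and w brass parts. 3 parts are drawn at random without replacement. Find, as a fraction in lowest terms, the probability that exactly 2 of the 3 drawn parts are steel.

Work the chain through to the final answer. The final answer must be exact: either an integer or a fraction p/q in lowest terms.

Step 1: remainder = value at the root: 8*(-24)^2 - 7 = (4608) + (-7) = 4601; answer 4601
Step 2: S1 = 4601; w = 4; total draws C(10,3) = 120; favorable C(6,2)*C(4,1) = 60; P = 1/2; answer 1/2

1/2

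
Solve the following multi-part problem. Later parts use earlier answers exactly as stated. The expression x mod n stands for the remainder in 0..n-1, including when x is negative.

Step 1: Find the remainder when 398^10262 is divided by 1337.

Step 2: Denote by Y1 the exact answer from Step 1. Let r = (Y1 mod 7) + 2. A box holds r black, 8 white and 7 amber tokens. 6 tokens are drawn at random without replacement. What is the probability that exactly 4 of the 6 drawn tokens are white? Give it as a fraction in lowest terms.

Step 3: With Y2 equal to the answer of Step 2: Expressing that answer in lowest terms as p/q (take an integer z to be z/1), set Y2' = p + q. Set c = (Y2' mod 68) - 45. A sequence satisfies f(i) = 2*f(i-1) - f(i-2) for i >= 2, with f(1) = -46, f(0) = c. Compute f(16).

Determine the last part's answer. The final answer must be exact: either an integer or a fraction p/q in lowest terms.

Step 1: squarings mod 1337: 398^1=398, 398^2=638, 398^4=596, 398^8=911, 398^16=981, 398^32=1058, 398^64=295, 398^128=120, 398^256=1030, 398^512=659, 398^1024=1093, 398^2048=708, 398^4096=1226, 398^8192=288; 398^10262 = 398^2 * 398^4 * 398^16 * 398^2048 * 398^8192 = 638 (mod 1337); answer 638
Step 2: Y1 = 638; r = 3; total draws C(18,6) = 18564; favorable C(8,4)*C(10,2) = 3150; P = 75/442; answer 75/442
Step 3: Y2 = 75/442; threaded value p + q = 517; c = -4; f(2) = 2*(-46) - 1*(-4) = -88; iterating: f(2)=-88, f(3)=-130, f(4)=-172, f(5)=-214, f(6)=-256, f(7)=-298, f(8)=-340, f(9)=-382, f(10)=-424, f(11)=-466, f(12)=-508, f(13)=-550, f(14)=-592, f(15)=-634, f(16)=-676; answer -676

-676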